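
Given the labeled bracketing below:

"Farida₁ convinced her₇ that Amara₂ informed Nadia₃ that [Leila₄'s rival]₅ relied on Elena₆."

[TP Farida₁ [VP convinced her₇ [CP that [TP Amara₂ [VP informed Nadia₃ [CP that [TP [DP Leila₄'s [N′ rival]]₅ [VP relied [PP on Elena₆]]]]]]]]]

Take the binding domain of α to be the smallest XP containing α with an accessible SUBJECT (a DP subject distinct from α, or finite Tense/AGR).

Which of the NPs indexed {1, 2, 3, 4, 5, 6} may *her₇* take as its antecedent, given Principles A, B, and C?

none

*her* is a pronoun, so Principle B applies: it must be free in its binding domain.
Binding domain of *her₇*: the matrix TP, whose subject is Farida₁.
*Farida₁* c-commands the pronoun within its binding domain → coindexation would violate Principle B.
*Amara₂*: the pronoun c-commands this R-expression → coindexation would violate Principle C on *Amara₂*.
*Nadia₃*: the pronoun c-commands this R-expression → coindexation would violate Principle C on *Nadia₃*.
*Leila₄*: the pronoun c-commands this R-expression → coindexation would violate Principle C on *Leila₄*.
*[Leila₄'s rival]₅*: the pronoun c-commands this R-expression → coindexation would violate Principle C on *[Leila₄'s rival]₅*.
*Elena₆*: the pronoun c-commands this R-expression → coindexation would violate Principle C on *Elena₆*.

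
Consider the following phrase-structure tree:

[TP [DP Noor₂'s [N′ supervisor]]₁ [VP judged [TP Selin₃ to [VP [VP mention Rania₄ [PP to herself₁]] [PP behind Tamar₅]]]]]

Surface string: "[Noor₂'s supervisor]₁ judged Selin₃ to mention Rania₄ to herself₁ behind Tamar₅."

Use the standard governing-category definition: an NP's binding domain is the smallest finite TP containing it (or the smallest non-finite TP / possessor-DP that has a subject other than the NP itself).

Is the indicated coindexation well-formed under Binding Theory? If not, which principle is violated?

The two coindexed NPs are *[Noor₂'s supervisor]₁* and *herself₁*.
*herself₁* is an anaphor. Principle A requires it to be bound within its binding domain — the embedded TP, whose subject is Selin₃.
Within that domain it is c-commanded by *Selin₃*, *Rania₄*, none of which share its index.
*[Noor₂'s supervisor]₁* does c-command the anaphor, but from outside its binding domain.
The anaphor is unbound in its domain → Principle A violation.

Principle A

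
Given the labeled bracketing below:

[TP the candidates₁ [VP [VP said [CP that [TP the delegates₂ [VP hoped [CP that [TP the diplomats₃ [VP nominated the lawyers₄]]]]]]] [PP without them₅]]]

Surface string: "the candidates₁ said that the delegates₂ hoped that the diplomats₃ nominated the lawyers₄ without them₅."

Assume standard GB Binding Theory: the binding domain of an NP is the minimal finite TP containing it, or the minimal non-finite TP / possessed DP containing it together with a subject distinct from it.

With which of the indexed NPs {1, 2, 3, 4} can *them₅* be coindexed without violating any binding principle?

{2, 3, 4}

*them* is a pronoun, so Principle B applies: it must be free in its binding domain.
Binding domain of *them₅*: the matrix TP, whose subject is the candidates₁.
*the candidates₁* c-commands the pronoun within its binding domain → coindexation would violate Principle B.
*the delegates₂* and the pronoun do not c-command one another → neither Principle B nor Principle C is at stake; coindexation permitted.
*the diplomats₃* and the pronoun do not c-command one another → neither Principle B nor Principle C is at stake; coindexation permitted.
*the lawyers₄* and the pronoun do not c-command one another → neither Principle B nor Principle C is at stake; coindexation permitted.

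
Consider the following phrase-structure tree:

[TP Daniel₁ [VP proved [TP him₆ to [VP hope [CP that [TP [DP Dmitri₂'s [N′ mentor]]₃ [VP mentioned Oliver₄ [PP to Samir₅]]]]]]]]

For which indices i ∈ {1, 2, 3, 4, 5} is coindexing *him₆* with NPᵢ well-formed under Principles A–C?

*him* is a pronoun, so Principle B applies: it must be free in its binding domain.
Binding domain of *him₆*: the matrix TP, whose subject is Daniel₁.
*Daniel₁* c-commands the pronoun within its binding domain → coindexation would violate Principle B.
*Dmitri₂*: the pronoun c-commands this R-expression → coindexation would violate Principle C on *Dmitri₂*.
*[Dmitri₂'s mentor]₃*: the pronoun c-commands this R-expression → coindexation would violate Principle C on *[Dmitri₂'s mentor]₃*.
*Oliver₄*: the pronoun c-commands this R-expression → coindexation would violate Principle C on *Oliver₄*.
*Samir₅*: the pronoun c-commands this R-expression → coindexation would violate Principle C on *Samir₅*.

none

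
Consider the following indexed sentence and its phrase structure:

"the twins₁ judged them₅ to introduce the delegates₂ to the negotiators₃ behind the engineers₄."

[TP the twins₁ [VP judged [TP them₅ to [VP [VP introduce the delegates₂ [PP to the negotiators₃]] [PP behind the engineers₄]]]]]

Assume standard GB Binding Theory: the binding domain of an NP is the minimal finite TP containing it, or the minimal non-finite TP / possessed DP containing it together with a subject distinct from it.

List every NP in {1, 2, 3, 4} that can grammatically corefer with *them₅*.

none

*them* is a pronoun, so Principle B applies: it must be free in its binding domain.
Binding domain of *them₅*: the matrix TP, whose subject is the twins₁.
*the twins₁* c-commands the pronoun within its binding domain → coindexation would violate Principle B.
*the delegates₂*: the pronoun c-commands this R-expression → coindexation would violate Principle C on *the delegates₂*.
*the negotiators₃*: the pronoun c-commands this R-expression → coindexation would violate Principle C on *the negotiators₃*.
*the engineers₄*: the pronoun c-commands this R-expression → coindexation would violate Principle C on *the engineers₄*.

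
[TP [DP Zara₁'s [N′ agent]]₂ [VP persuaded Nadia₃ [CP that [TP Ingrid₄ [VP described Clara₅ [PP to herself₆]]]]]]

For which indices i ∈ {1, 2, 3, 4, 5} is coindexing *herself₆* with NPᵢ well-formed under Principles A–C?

{4, 5}

*herself* is an anaphor, so Principle A applies: it must be bound in its binding domain.
Binding domain of *herself₆*: the embedded TP, whose subject is Ingrid₄.
*Zara₁* does not c-command the anaphor → cannot bind it.
*[Zara₁'s agent]₂* c-commands the anaphor but is outside its binding domain → cannot satisfy Principle A.
*Nadia₃* c-commands the anaphor but is outside its binding domain → cannot satisfy Principle A.
*Ingrid₄* c-commands the anaphor within its binding domain → licit binder.
*Clara₅* c-commands the anaphor within its binding domain → licit binder.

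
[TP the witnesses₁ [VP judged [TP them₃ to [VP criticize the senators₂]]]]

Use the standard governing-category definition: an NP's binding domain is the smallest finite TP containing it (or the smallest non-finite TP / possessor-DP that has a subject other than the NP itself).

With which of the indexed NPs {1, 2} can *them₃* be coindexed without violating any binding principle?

*them* is a pronoun, so Principle B applies: it must be free in its binding domain.
Binding domain of *them₃*: the matrix TP, whose subject is the witnesses₁.
*the witnesses₁* c-commands the pronoun within its binding domain → coindexation would violate Principle B.
*the senators₂*: the pronoun c-commands this R-expression → coindexation would violate Principle C on *the senators₂*.

none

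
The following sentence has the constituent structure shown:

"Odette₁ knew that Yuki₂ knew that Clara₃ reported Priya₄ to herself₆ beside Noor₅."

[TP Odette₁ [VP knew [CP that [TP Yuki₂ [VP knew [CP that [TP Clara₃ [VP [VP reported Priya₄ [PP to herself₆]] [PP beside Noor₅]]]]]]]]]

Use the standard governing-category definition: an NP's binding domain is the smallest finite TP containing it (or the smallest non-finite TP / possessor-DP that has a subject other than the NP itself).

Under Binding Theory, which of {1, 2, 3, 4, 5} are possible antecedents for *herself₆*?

{3, 4}

*herself* is an anaphor, so Principle A applies: it must be bound in its binding domain.
Binding domain of *herself₆*: the embedded TP, whose subject is Clara₃.
*Odette₁* c-commands the anaphor but is outside its binding domain → cannot satisfy Principle A.
*Yuki₂* c-commands the anaphor but is outside its binding domain → cannot satisfy Principle A.
*Clara₃* c-commands the anaphor within its binding domain → licit binder.
*Priya₄* c-commands the anaphor within its binding domain → licit binder.
*Noor₅* does not c-command the anaphor → cannot bind it.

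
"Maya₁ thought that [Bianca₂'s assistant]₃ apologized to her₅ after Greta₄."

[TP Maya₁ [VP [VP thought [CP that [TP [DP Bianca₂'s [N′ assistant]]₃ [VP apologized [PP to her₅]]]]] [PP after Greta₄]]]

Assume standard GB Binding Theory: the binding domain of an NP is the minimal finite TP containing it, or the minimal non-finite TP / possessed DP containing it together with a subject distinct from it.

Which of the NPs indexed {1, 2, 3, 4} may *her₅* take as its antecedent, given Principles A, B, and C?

*her* is a pronoun, so Principle B applies: it must be free in its binding domain.
Binding domain of *her₅*: the embedded TP, whose subject is [Bianca₂'s assistant]₃.
*Maya₁* c-commands the pronoun but from outside its binding domain, and is not c-commanded by it → coindexation permitted.
*Bianca₂* and the pronoun do not c-command one another → neither Principle B nor Principle C is at stake; coindexation permitted.
*[Bianca₂'s assistant]₃* c-commands the pronoun within its binding domain → coindexation would violate Principle B.
*Greta₄* and the pronoun do not c-command one another → neither Principle B nor Principle C is at stake; coindexation permitted.

{1, 2, 4}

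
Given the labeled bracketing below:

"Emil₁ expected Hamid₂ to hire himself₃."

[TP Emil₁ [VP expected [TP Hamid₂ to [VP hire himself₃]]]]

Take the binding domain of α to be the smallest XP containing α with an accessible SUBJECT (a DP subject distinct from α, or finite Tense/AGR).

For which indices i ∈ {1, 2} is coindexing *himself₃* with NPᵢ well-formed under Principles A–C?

{2}

*himself* is an anaphor, so Principle A applies: it must be bound in its binding domain.
Binding domain of *himself₃*: the embedded TP, whose subject is Hamid₂.
*Emil₁* c-commands the anaphor but is outside its binding domain → cannot satisfy Principle A.
*Hamid₂* c-commands the anaphor within its binding domain → licit binder.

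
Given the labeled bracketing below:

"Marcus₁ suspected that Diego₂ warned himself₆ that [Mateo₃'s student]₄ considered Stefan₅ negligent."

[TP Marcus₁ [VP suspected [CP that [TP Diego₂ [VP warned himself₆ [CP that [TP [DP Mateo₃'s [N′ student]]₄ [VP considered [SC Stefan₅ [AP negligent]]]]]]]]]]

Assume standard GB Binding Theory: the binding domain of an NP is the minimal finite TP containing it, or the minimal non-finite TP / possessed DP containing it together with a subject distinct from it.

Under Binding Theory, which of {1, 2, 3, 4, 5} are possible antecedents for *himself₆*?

*himself* is an anaphor, so Principle A applies: it must be bound in its binding domain.
Binding domain of *himself₆*: the embedded TP, whose subject is Diego₂.
*Marcus₁* c-commands the anaphor but is outside its binding domain → cannot satisfy Principle A.
*Diego₂* c-commands the anaphor within its binding domain → licit binder.
*Mateo₃* does not c-command the anaphor → cannot bind it.
*[Mateo₃'s student]₄* does not c-command the anaphor → cannot bind it.
*Stefan₅* does not c-command the anaphor → cannot bind it.

{2}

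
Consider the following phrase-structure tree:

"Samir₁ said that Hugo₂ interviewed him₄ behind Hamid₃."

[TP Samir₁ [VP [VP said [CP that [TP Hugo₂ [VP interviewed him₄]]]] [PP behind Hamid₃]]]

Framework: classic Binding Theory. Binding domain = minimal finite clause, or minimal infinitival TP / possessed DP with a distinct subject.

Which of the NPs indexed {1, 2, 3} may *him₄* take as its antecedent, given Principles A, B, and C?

{1, 3}

*him* is a pronoun, so Principle B applies: it must be free in its binding domain.
Binding domain of *him₄*: the embedded TP, whose subject is Hugo₂.
*Samir₁* c-commands the pronoun but from outside its binding domain, and is not c-commanded by it → coindexation permitted.
*Hugo₂* c-commands the pronoun within its binding domain → coindexation would violate Principle B.
*Hamid₃* and the pronoun do not c-command one another → neither Principle B nor Principle C is at stake; coindexation permitted.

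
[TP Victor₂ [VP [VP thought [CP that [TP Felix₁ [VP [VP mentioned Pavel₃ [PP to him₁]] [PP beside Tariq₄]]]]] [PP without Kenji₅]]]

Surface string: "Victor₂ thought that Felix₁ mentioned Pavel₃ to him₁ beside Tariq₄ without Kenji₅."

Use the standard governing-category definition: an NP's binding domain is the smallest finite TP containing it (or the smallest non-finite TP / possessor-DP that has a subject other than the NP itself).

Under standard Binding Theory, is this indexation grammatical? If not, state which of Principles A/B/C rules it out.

Principle B

The two coindexed NPs are *Felix₁* and *him₁*.
*him₁* is a pronoun. Its binding domain is the embedded TP, whose subject is Felix₁.
*Felix₁* c-commands it within that domain and carries the same index.
The pronoun is locally bound → Principle B violation.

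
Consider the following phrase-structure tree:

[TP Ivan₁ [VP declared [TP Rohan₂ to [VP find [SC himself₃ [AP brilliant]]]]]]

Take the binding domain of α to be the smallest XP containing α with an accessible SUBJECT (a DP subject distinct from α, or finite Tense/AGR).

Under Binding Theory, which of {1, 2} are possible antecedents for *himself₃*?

*himself* is an anaphor, so Principle A applies: it must be bound in its binding domain.
Binding domain of *himself₃*: the embedded TP, whose subject is Rohan₂.
*Ivan₁* c-commands the anaphor but is outside its binding domain → cannot satisfy Principle A.
*Rohan₂* c-commands the anaphor within its binding domain → licit binder.

{2}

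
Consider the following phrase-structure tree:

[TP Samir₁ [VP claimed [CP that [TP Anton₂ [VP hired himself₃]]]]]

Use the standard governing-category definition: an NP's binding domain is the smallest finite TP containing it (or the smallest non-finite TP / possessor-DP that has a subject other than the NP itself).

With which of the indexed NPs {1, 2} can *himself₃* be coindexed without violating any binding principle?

*himself* is an anaphor, so Principle A applies: it must be bound in its binding domain.
Binding domain of *himself₃*: the embedded TP, whose subject is Anton₂.
*Samir₁* c-commands the anaphor but is outside its binding domain → cannot satisfy Principle A.
*Anton₂* c-commands the anaphor within its binding domain → licit binder.

{2}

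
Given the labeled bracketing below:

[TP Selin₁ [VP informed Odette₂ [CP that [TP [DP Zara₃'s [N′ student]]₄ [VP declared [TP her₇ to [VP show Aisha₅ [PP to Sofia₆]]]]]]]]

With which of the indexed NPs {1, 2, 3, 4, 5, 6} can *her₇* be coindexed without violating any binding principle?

{1, 2, 3}

*her* is a pronoun, so Principle B applies: it must be free in its binding domain.
Binding domain of *her₇*: the embedded TP, whose subject is [Zara₃'s student]₄.
*Selin₁* c-commands the pronoun but from outside its binding domain, and is not c-commanded by it → coindexation permitted.
*Odette₂* c-commands the pronoun but from outside its binding domain, and is not c-commanded by it → coindexation permitted.
*Zara₃* and the pronoun do not c-command one another → neither Principle B nor Principle C is at stake; coindexation permitted.
*[Zara₃'s student]₄* c-commands the pronoun within its binding domain → coindexation would violate Principle B.
*Aisha₅*: the pronoun c-commands this R-expression → coindexation would violate Principle C on *Aisha₅*.
*Sofia₆*: the pronoun c-commands this R-expression → coindexation would violate Principle C on *Sofia₆*.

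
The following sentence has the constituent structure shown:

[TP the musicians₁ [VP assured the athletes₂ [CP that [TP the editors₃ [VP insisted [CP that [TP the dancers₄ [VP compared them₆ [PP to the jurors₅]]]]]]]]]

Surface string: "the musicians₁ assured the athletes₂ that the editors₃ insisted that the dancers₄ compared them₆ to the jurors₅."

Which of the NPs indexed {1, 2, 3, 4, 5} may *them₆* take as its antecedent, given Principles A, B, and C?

*them* is a pronoun, so Principle B applies: it must be free in its binding domain.
Binding domain of *them₆*: the embedded TP, whose subject is the dancers₄.
*the musicians₁* c-commands the pronoun but from outside its binding domain, and is not c-commanded by it → coindexation permitted.
*the athletes₂* c-commands the pronoun but from outside its binding domain, and is not c-commanded by it → coindexation permitted.
*the editors₃* c-commands the pronoun but from outside its binding domain, and is not c-commanded by it → coindexation permitted.
*the dancers₄* c-commands the pronoun within its binding domain → coindexation would violate Principle B.
*the jurors₅*: the pronoun c-commands this R-expression → coindexation would violate Principle C on *the jurors₅*.

{1, 2, 3}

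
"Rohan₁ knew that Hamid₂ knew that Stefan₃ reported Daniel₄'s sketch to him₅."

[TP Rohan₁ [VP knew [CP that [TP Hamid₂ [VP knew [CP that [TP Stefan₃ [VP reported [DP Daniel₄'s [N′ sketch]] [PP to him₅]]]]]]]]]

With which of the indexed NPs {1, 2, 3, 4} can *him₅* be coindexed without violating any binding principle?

*him* is a pronoun, so Principle B applies: it must be free in its binding domain.
Binding domain of *him₅*: the embedded TP, whose subject is Stefan₃.
*Rohan₁* c-commands the pronoun but from outside its binding domain, and is not c-commanded by it → coindexation permitted.
*Hamid₂* c-commands the pronoun but from outside its binding domain, and is not c-commanded by it → coindexation permitted.
*Stefan₃* c-commands the pronoun within its binding domain → coindexation would violate Principle B.
*Daniel₄* and the pronoun do not c-command one another → neither Principle B nor Principle C is at stake; coindexation permitted.

{1, 2, 4}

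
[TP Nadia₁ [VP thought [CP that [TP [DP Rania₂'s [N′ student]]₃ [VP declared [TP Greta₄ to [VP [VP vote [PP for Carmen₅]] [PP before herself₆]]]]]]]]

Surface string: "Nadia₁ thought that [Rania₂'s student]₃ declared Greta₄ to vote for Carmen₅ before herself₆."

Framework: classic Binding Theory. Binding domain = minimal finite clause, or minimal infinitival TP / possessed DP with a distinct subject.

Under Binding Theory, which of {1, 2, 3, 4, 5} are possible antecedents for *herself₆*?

{4}

*herself* is an anaphor, so Principle A applies: it must be bound in its binding domain.
Binding domain of *herself₆*: the embedded TP, whose subject is Greta₄.
*Nadia₁* c-commands the anaphor but is outside its binding domain → cannot satisfy Principle A.
*Rania₂* does not c-command the anaphor → cannot bind it.
*[Rania₂'s student]₃* c-commands the anaphor but is outside its binding domain → cannot satisfy Principle A.
*Greta₄* c-commands the anaphor within its binding domain → licit binder.
*Carmen₅* does not c-command the anaphor → cannot bind it.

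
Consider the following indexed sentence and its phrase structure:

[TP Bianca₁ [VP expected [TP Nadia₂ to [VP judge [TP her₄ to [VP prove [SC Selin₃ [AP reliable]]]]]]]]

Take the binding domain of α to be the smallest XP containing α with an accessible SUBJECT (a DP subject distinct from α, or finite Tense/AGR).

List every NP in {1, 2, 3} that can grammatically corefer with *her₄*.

*her* is a pronoun, so Principle B applies: it must be free in its binding domain.
Binding domain of *her₄*: the embedded TP, whose subject is Nadia₂.
*Bianca₁* c-commands the pronoun but from outside its binding domain, and is not c-commanded by it → coindexation permitted.
*Nadia₂* c-commands the pronoun within its binding domain → coindexation would violate Principle B.
*Selin₃*: the pronoun c-commands this R-expression → coindexation would violate Principle C on *Selin₃*.

{1}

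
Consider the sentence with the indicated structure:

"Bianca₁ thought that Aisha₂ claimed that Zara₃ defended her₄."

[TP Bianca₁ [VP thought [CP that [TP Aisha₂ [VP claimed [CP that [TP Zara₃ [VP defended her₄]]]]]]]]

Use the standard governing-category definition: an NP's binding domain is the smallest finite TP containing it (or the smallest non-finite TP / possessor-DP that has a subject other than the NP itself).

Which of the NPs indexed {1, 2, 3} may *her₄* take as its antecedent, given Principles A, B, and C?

*her* is a pronoun, so Principle B applies: it must be free in its binding domain.
Binding domain of *her₄*: the embedded TP, whose subject is Zara₃.
*Bianca₁* c-commands the pronoun but from outside its binding domain, and is not c-commanded by it → coindexation permitted.
*Aisha₂* c-commands the pronoun but from outside its binding domain, and is not c-commanded by it → coindexation permitted.
*Zara₃* c-commands the pronoun within its binding domain → coindexation would violate Principle B.

{1, 2}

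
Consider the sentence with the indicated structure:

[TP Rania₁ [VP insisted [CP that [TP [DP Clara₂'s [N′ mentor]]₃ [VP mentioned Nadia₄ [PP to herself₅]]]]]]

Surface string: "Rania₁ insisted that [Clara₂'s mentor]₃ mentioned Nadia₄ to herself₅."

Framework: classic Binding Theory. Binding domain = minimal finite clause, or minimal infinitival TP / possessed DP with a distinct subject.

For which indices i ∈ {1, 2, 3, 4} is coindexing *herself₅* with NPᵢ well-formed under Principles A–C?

{3, 4}

*herself* is an anaphor, so Principle A applies: it must be bound in its binding domain.
Binding domain of *herself₅*: the embedded TP, whose subject is [Clara₂'s mentor]₃.
*Rania₁* c-commands the anaphor but is outside its binding domain → cannot satisfy Principle A.
*Clara₂* does not c-command the anaphor → cannot bind it.
*[Clara₂'s mentor]₃* c-commands the anaphor within its binding domain → licit binder.
*Nadia₄* c-commands the anaphor within its binding domain → licit binder.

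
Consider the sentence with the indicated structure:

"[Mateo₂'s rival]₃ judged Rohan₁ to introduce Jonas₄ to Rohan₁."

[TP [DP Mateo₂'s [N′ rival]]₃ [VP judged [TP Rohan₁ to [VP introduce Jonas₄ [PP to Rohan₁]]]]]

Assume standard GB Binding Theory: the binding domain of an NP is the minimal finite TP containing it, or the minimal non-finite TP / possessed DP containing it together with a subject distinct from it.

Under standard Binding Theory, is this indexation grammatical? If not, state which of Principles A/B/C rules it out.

Principle C

The two coindexed NPs are *Rohan₁* (the higher occurrence) and *Rohan₁* (the lower occurrence).
*Rohan₁* (the lower occurrence) is an R-expression. Principle C requires it to be free everywhere.
*Rohan₁* (the higher occurrence) c-commands it and carries the same index.
The R-expression is bound → Principle C violation.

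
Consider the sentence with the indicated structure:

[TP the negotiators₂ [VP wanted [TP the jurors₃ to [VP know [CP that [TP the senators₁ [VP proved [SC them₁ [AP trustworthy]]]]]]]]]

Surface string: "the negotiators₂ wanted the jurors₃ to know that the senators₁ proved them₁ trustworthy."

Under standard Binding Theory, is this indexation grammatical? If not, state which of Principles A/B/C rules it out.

The two coindexed NPs are *the senators₁* and *them₁*.
*them₁* is a pronoun. Its binding domain is the embedded TP, whose subject is the senators₁.
*the senators₁* c-commands it within that domain and carries the same index.
The pronoun is locally bound → Principle B violation.

Principle B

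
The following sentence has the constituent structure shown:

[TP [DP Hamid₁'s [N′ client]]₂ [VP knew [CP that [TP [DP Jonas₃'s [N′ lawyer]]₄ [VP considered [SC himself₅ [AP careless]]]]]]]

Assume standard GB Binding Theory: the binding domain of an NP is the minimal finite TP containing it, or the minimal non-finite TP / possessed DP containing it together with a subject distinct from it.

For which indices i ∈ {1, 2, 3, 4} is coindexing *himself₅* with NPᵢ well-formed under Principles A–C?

*himself* is an anaphor, so Principle A applies: it must be bound in its binding domain.
Binding domain of *himself₅*: the embedded TP, whose subject is [Jonas₃'s lawyer]₄.
*Hamid₁* does not c-command the anaphor → cannot bind it.
*[Hamid₁'s client]₂* c-commands the anaphor but is outside its binding domain → cannot satisfy Principle A.
*Jonas₃* does not c-command the anaphor → cannot bind it.
*[Jonas₃'s lawyer]₄* c-commands the anaphor within its binding domain → licit binder.

{4}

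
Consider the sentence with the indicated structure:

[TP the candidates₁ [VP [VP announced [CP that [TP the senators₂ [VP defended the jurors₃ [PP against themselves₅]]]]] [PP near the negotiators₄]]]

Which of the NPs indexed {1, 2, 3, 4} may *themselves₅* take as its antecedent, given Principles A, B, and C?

{2, 3}

*themselves* is an anaphor, so Principle A applies: it must be bound in its binding domain.
Binding domain of *themselves₅*: the embedded TP, whose subject is the senators₂.
*the candidates₁* c-commands the anaphor but is outside its binding domain → cannot satisfy Principle A.
*the senators₂* c-commands the anaphor within its binding domain → licit binder.
*the jurors₃* c-commands the anaphor within its binding domain → licit binder.
*the negotiators₄* does not c-command the anaphor → cannot bind it.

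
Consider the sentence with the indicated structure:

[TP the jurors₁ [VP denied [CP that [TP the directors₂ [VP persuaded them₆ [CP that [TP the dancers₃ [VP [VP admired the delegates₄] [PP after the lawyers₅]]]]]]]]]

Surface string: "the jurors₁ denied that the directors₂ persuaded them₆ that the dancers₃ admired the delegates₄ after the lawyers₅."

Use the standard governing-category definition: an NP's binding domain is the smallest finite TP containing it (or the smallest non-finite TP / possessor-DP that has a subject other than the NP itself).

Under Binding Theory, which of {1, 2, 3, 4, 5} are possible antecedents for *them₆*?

{1}

*them* is a pronoun, so Principle B applies: it must be free in its binding domain.
Binding domain of *them₆*: the embedded TP, whose subject is the directors₂.
*the jurors₁* c-commands the pronoun but from outside its binding domain, and is not c-commanded by it → coindexation permitted.
*the directors₂* c-commands the pronoun within its binding domain → coindexation would violate Principle B.
*the dancers₃*: the pronoun c-commands this R-expression → coindexation would violate Principle C on *the dancers₃*.
*the delegates₄*: the pronoun c-commands this R-expression → coindexation would violate Principle C on *the delegates₄*.
*the lawyers₅*: the pronoun c-commands this R-expression → coindexation would violate Principle C on *the lawyers₅*.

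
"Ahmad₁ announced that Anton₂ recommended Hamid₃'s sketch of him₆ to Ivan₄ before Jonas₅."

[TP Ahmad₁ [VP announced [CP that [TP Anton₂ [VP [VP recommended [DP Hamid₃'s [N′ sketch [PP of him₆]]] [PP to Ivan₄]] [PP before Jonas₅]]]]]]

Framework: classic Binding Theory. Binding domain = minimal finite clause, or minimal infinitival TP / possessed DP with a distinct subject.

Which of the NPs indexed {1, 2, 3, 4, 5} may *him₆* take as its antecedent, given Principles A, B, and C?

*him* is a pronoun, so Principle B applies: it must be free in its binding domain.
Binding domain of *him₆*: the possessed DP, whose subject is Hamid₃.
*Ahmad₁* c-commands the pronoun but from outside its binding domain, and is not c-commanded by it → coindexation permitted.
*Anton₂* c-commands the pronoun but from outside its binding domain, and is not c-commanded by it → coindexation permitted.
*Hamid₃* c-commands the pronoun within its binding domain → coindexation would violate Principle B.
*Ivan₄* and the pronoun do not c-command one another → neither Principle B nor Principle C is at stake; coindexation permitted.
*Jonas₅* and the pronoun do not c-command one another → neither Principle B nor Principle C is at stake; coindexation permitted.

{1, 2, 4, 5}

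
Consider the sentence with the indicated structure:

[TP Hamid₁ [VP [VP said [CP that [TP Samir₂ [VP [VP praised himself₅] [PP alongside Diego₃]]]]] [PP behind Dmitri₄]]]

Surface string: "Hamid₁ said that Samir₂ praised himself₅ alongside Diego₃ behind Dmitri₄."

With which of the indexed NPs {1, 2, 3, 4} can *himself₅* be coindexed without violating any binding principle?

{2}

*himself* is an anaphor, so Principle A applies: it must be bound in its binding domain.
Binding domain of *himself₅*: the embedded TP, whose subject is Samir₂.
*Hamid₁* c-commands the anaphor but is outside its binding domain → cannot satisfy Principle A.
*Samir₂* c-commands the anaphor within its binding domain → licit binder.
*Diego₃* does not c-command the anaphor → cannot bind it.
*Dmitri₄* does not c-command the anaphor → cannot bind it.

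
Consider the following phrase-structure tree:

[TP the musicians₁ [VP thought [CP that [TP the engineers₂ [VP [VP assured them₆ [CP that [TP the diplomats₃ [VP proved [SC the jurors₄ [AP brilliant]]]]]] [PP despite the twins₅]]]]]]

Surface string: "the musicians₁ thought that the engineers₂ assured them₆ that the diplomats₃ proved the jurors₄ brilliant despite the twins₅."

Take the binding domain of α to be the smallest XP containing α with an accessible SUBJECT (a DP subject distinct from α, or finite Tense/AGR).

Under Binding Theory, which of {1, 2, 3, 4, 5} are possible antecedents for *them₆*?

*them* is a pronoun, so Principle B applies: it must be free in its binding domain.
Binding domain of *them₆*: the embedded TP, whose subject is the engineers₂.
*the musicians₁* c-commands the pronoun but from outside its binding domain, and is not c-commanded by it → coindexation permitted.
*the engineers₂* c-commands the pronoun within its binding domain → coindexation would violate Principle B.
*the diplomats₃*: the pronoun c-commands this R-expression → coindexation would violate Principle C on *the diplomats₃*.
*the jurors₄*: the pronoun c-commands this R-expression → coindexation would violate Principle C on *the jurors₄*.
*the twins₅* and the pronoun do not c-command one another → neither Principle B nor Principle C is at stake; coindexation permitted.

{1, 5}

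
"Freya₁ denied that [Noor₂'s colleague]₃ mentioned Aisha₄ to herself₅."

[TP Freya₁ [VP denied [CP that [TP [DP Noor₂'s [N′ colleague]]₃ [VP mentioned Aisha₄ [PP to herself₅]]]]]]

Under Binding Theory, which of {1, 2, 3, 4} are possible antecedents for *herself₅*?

*herself* is an anaphor, so Principle A applies: it must be bound in its binding domain.
Binding domain of *herself₅*: the embedded TP, whose subject is [Noor₂'s colleague]₃.
*Freya₁* c-commands the anaphor but is outside its binding domain → cannot satisfy Principle A.
*Noor₂* does not c-command the anaphor → cannot bind it.
*[Noor₂'s colleague]₃* c-commands the anaphor within its binding domain → licit binder.
*Aisha₄* c-commands the anaphor within its binding domain → licit binder.

{3, 4}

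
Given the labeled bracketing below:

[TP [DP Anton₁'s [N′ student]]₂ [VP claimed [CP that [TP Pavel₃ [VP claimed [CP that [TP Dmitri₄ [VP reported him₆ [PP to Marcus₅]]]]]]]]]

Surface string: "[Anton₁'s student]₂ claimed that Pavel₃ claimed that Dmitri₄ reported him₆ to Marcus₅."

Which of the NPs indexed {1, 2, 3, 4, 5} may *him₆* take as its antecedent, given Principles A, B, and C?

{1, 2, 3}

*him* is a pronoun, so Principle B applies: it must be free in its binding domain.
Binding domain of *him₆*: the embedded TP, whose subject is Dmitri₄.
*Anton₁* and the pronoun do not c-command one another → neither Principle B nor Principle C is at stake; coindexation permitted.
*[Anton₁'s student]₂* c-commands the pronoun but from outside its binding domain, and is not c-commanded by it → coindexation permitted.
*Pavel₃* c-commands the pronoun but from outside its binding domain, and is not c-commanded by it → coindexation permitted.
*Dmitri₄* c-commands the pronoun within its binding domain → coindexation would violate Principle B.
*Marcus₅*: the pronoun c-commands this R-expression → coindexation would violate Principle C on *Marcus₅*.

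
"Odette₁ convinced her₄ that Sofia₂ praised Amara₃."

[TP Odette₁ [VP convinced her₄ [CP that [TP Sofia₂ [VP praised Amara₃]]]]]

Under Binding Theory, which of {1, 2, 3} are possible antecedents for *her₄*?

none

*her* is a pronoun, so Principle B applies: it must be free in its binding domain.
Binding domain of *her₄*: the matrix TP, whose subject is Odette₁.
*Odette₁* c-commands the pronoun within its binding domain → coindexation would violate Principle B.
*Sofia₂*: the pronoun c-commands this R-expression → coindexation would violate Principle C on *Sofia₂*.
*Amara₃*: the pronoun c-commands this R-expression → coindexation would violate Principle C on *Amara₃*.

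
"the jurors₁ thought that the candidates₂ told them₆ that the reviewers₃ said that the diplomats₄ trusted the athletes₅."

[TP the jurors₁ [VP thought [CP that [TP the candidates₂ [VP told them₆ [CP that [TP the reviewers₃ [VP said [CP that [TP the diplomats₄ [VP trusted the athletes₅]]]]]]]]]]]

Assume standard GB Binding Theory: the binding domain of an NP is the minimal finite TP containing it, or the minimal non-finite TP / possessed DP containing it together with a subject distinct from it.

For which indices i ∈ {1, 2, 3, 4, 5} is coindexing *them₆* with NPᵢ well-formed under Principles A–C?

{1}

*them* is a pronoun, so Principle B applies: it must be free in its binding domain.
Binding domain of *them₆*: the embedded TP, whose subject is the candidates₂.
*the jurors₁* c-commands the pronoun but from outside its binding domain, and is not c-commanded by it → coindexation permitted.
*the candidates₂* c-commands the pronoun within its binding domain → coindexation would violate Principle B.
*the reviewers₃*: the pronoun c-commands this R-expression → coindexation would violate Principle C on *the reviewers₃*.
*the diplomats₄*: the pronoun c-commands this R-expression → coindexation would violate Principle C on *the diplomats₄*.
*the athletes₅*: the pronoun c-commands this R-expression → coindexation would violate Principle C on *the athletes₅*.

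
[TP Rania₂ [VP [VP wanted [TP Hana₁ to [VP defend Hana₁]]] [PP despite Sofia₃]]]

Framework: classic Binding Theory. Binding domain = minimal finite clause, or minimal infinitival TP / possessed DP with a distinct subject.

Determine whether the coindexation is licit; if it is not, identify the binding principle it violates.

The two coindexed NPs are *Hana₁* (the lower occurrence) and *Hana₁* (the higher occurrence).
*Hana₁* (the lower occurrence) is an R-expression. Principle C requires it to be free everywhere.
*Hana₁* (the higher occurrence) c-commands it and carries the same index.
The R-expression is bound → Principle C violation.

Principle C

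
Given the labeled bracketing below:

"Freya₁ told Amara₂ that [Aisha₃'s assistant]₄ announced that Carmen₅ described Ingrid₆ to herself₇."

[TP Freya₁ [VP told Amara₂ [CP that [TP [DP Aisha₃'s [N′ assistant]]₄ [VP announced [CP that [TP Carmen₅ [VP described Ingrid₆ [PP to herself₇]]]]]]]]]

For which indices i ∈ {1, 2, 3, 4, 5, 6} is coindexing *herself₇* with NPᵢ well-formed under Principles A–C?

{5, 6}

*herself* is an anaphor, so Principle A applies: it must be bound in its binding domain.
Binding domain of *herself₇*: the embedded TP, whose subject is Carmen₅.
*Freya₁* c-commands the anaphor but is outside its binding domain → cannot satisfy Principle A.
*Amara₂* c-commands the anaphor but is outside its binding domain → cannot satisfy Principle A.
*Aisha₃* does not c-command the anaphor → cannot bind it.
*[Aisha₃'s assistant]₄* c-commands the anaphor but is outside its binding domain → cannot satisfy Principle A.
*Carmen₅* c-commands the anaphor within its binding domain → licit binder.
*Ingrid₆* c-commands the anaphor within its binding domain → licit binder.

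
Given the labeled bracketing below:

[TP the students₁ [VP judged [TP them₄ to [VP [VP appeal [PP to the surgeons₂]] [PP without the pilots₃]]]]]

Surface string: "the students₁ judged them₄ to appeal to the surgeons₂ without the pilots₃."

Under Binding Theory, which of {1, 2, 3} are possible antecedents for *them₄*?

*them* is a pronoun, so Principle B applies: it must be free in its binding domain.
Binding domain of *them₄*: the matrix TP, whose subject is the students₁.
*the students₁* c-commands the pronoun within its binding domain → coindexation would violate Principle B.
*the surgeons₂*: the pronoun c-commands this R-expression → coindexation would violate Principle C on *the surgeons₂*.
*the pilots₃*: the pronoun c-commands this R-expression → coindexation would violate Principle C on *the pilots₃*.

none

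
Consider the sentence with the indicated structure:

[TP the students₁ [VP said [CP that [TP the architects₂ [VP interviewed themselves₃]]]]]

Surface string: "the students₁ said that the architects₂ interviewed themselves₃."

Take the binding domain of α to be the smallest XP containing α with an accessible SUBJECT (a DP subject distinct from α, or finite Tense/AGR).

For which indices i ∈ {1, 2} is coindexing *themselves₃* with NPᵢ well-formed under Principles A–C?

*themselves* is an anaphor, so Principle A applies: it must be bound in its binding domain.
Binding domain of *themselves₃*: the embedded TP, whose subject is the architects₂.
*the students₁* c-commands the anaphor but is outside its binding domain → cannot satisfy Principle A.
*the architects₂* c-commands the anaphor within its binding domain → licit binder.

{2}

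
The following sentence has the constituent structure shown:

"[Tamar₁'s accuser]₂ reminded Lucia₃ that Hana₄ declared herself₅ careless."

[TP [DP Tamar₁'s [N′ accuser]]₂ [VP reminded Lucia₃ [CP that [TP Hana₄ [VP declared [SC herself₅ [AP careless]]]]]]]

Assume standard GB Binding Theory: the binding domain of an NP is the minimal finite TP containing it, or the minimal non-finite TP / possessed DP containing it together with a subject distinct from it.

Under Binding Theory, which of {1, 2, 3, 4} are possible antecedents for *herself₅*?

*herself* is an anaphor, so Principle A applies: it must be bound in its binding domain.
Binding domain of *herself₅*: the embedded TP, whose subject is Hana₄.
*Tamar₁* does not c-command the anaphor → cannot bind it.
*[Tamar₁'s accuser]₂* c-commands the anaphor but is outside its binding domain → cannot satisfy Principle A.
*Lucia₃* c-commands the anaphor but is outside its binding domain → cannot satisfy Principle A.
*Hana₄* c-commands the anaphor within its binding domain → licit binder.

{4}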